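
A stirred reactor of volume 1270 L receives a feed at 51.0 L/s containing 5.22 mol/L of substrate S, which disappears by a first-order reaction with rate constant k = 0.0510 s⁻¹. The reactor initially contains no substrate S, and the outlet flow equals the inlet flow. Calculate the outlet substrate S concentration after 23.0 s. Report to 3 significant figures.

2.02 mol/L

V dC/dt = Q(C_in − C) − k V C.
dC/dt = (Q/V) C_in − (Q/V + k) C; effective rate a = Q/V + k = 0.040157 + 0.0510 = 0.091157 s⁻¹.
C_ss = Q C_in/(Q + kV) = 2.2996 mol/L; C(t) = C_ss + (C₀ − C_ss) e^(−a t).
C(23.0) = 2.2996 + (-2.2996)·e^(−0.091157·23.0) = 2.2996 + (-2.2996)·0.12287 = 2.0170 mol/L.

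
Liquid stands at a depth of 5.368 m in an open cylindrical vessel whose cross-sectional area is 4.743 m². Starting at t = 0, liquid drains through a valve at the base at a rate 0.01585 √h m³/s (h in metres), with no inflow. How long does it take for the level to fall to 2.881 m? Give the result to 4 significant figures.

A dh/dt = −Q_out = −0.01585 √h.
This is separable: 2 d(√h)/dt = −0.01585/A, so √h = √h₀ − (0.01585/(2A)) t.
t = 2A(√h₀ − √h)/0.01585 = 2·4.743·(√5.368 − √2.881)/0.01585
  = 9.48600 × (2.31689 − 1.69735) / 0.01585 = 370.788 s.

370.8 s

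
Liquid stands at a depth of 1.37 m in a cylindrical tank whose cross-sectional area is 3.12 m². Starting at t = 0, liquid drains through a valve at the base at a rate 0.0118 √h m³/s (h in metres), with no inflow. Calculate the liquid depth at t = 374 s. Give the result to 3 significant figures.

A dh/dt = −Q_out = −0.0118 √h.
Separate and integrate: 2(√h − √h₀) = −(0.0118/A) t.
√h = √1.37 − 0.0118·374/(2·3.12) = 1.1705 − 0.70724 = 0.46323.
h = 0.46323² = 0.21458 m.

0.215 m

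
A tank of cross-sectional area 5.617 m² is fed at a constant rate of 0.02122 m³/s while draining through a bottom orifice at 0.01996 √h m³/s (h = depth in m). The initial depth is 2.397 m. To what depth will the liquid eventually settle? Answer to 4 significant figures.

Mass balance (ρ constant): A dh/dt = Q_in − 0.01996 √h. At steady state dh/dt = 0:
Q_in = 0.01996 √h_ss ⇒ √h_ss = 0.02122/0.01996 = 1.06313.
h_ss = 1.06313² = 1.13024 m. (Since h₀ = 2.397 m > h_ss, the level will fall toward this value.)

1.130 m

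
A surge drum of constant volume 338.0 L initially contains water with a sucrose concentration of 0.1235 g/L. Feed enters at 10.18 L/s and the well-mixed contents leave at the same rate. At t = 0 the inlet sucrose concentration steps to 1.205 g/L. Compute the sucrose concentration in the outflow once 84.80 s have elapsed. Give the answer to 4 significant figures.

1.121 g/L

Accumulation = in − out for the solute gives V dC/dt = Q(C_in − C).
So dC/dt = (C_in − C)/τ with τ = V/Q = 338.0/10.18 = 33.2024 s.
Solution: C(t) = C_in + (C₀ − C_in) e^(−t/τ).
C(84.80) = 1.205 + (0.1235 − 1.205)·e^(−84.80/33.2024) = 1.205 + (-1.08150)·0.0777672 = 1.12089 g/L.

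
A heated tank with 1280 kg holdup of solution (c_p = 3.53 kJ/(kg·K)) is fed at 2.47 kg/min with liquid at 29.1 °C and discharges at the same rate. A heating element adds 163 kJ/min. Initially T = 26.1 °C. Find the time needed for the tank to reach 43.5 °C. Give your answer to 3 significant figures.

839 min

M c_p dT/dt = ṁ c_p (T_in − T) + Q̇.
τ = M/ṁ = 518.22 min; T_ss = T_in + Q̇/(ṁ c_p) = 47.795 °C.
T(t) = T_ss + (T₀ − T_ss) e^(−t/τ). Set T = 43.5:
e^(−t/τ) = (43.5 − 47.795)/(26.1 − 47.795) = 0.19796
t = −518.22 · ln(0.19796) = 839.36 min.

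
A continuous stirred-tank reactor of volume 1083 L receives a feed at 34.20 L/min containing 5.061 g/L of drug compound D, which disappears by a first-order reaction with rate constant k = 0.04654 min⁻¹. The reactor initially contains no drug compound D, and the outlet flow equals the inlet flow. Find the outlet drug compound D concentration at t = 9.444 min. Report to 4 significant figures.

Species balance: V dC/dt = Q C_in − Q C − k V C.
This is linear with rate a = Q/V + k = 0.0781189 min⁻¹.
C_ss = Q C_in/(Q + kV) = 2.04587 g/L; C(t) = C_ss + (C₀ − C_ss) e^(−a t).
C(9.444) = 2.04587 + (-2.04587)·e^(−0.0781189·9.444) = 2.04587 + (-2.04587)·0.478186 = 1.06756 g/L.

1.068 g/L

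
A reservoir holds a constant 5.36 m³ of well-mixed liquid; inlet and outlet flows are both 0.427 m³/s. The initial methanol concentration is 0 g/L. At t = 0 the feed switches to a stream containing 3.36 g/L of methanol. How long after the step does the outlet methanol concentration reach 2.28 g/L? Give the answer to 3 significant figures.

14.2 s

Mass balance on the solute (V constant): V dC/dt = Q(C_in − C), so τ = V/Q = 12.553 s.
C(t) = C_in + (C₀ − C_in) e^(−t/τ). Set C = 2.28 and solve for t:
e^(−t/τ) = (C − C_in)/(C₀ − C_in) = (2.28 − 3.36)/(0 − 3.36) = 0.32143
t = −τ ln(…) = 12.553 × 1.1350 = 14.247 s.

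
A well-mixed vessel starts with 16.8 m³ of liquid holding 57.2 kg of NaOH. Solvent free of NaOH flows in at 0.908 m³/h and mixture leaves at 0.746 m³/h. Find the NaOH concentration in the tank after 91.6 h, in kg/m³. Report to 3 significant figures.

Total volume: dV/dt = Q_in − Q_out = 0.16200 m³/h, so V(t) = 16.8 + 0.16200 t and V(91.6) = 31.639 m³.
Solute balance: dm/dt = 0 − Q_out C = −Q_out m/V(t).
dm/m = −Q_out dt/(V₀ + 0.16200 t); integrating gives ln(m/m₀) = −(Q_out/(Q_in−Q_out)) ln(V/V₀).
m = m₀ (V₀/V)^(Q_out/(Q_in−Q_out)) = 57.2 × (16.8/31.639)^(4.6049) = 3.1004 kg.
C = m/V = 3.1004/31.639 = 0.097994 kg/m³.

0.0980 kg/m³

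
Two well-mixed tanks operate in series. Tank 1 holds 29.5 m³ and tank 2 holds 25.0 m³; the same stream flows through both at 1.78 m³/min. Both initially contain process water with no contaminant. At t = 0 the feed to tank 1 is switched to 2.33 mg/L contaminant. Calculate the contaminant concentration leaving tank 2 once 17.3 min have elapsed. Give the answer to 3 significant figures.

Each tank obeys Vᵢ dCᵢ/dt = Q(Cᵢ₋₁ − Cᵢ), so τᵢ = Vᵢ/Q.
τ₁ = 29.5/1.78 = 16.573 min; τ₂ = 25.0/1.78 = 14.045 min.
Tank 1: C₁ = C_in(1 − e^(−t/τ₁)). Tank 2 (τ₁ ≠ τ₂): C₂ = C_in[1 − (τ₁ e^(−t/τ₁) − τ₂ e^(−t/τ₂))/(τ₁ − τ₂)].
At t = 17.3: e^(−t/τ₁) = 0.35209, e^(−t/τ₂) = 0.29178.
C₂ = 2.33·[1 − (16.573·0.35209 − 14.045·0.29178)/(2.5281)] = 2.33·0.31284 = 0.72891 mg/L.

0.729 mg/L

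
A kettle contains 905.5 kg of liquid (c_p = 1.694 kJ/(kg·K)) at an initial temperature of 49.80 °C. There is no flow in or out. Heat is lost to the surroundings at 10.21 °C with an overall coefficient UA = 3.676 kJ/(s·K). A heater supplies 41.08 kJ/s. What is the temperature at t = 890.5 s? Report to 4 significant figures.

24.75 °C

Lumped-capacitance energy balance: M c_p dT/dt = UA(T_amb − T) + Q̇.
dT/dt = (T_ss − T)/τ with T_ss = T_amb + Q̇/UA = 10.21 + 41.08/3.676 = 21.3852 °C, τ = M c_p/UA = 905.5·1.694/3.676 = 417.279 s.
T approaches T_ss exponentially: T(t) = T_ss + (T₀ − T_ss) e^(−t/τ).
T(890.5) = 21.3852 + (28.4148)·0.118355 = 24.7482 °C.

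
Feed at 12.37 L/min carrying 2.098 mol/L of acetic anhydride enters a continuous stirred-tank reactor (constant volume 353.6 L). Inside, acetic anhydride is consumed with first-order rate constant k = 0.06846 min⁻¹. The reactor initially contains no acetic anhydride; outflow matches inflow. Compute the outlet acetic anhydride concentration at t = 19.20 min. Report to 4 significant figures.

0.6121 mol/L

Species balance: V dC/dt = Q C_in − Q C − k V C.
This is linear with rate a = Q/V + k = 0.103443 min⁻¹.
C_ss = Q C_in/(Q + kV) = 0.709515 mol/L; C(t) = C_ss + (C₀ − C_ss) e^(−a t).
C(19.20) = 0.709515 + (-0.709515)·e^(−0.103443·19.20) = 0.709515 + (-0.709515)·0.137229 = 0.612149 mol/L.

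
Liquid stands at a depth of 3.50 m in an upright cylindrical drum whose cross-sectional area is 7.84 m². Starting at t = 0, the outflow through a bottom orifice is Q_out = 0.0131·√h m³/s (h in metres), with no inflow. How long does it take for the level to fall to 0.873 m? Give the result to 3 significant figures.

1120 s

With no inflow, A dh/dt = −0.0131 √h.
This is separable: 2 d(√h)/dt = −0.0131/A, so √h = √h₀ − (0.0131/(2A)) t.
t = 2A(√h₀ − √h)/0.0131 = 2·7.84·(√3.50 − √0.873)/0.0131
  = 15.680 × (1.8708 − 0.93434) / 0.0131 = 1120.9 s.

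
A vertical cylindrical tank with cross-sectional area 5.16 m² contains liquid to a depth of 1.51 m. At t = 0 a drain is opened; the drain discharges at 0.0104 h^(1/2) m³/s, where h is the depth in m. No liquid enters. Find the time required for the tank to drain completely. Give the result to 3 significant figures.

With no inflow, A dh/dt = −0.0104 √h.
Separate and integrate: 2(√h − √h₀) = −(0.0104/A) t.
Tank is empty when √h = 0: t_empty = 2A√h₀/0.0104.
t_empty = 2·5.16·√1.51/0.0104 = 10.320·1.2288/0.0104 = 1219.4 s.

1220 s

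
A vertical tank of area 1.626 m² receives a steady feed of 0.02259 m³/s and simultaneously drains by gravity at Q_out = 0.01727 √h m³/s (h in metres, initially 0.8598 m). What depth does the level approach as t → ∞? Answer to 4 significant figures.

Unsteady balance on liquid volume: A dh/dt = Q_in − 0.01727 √h. At steady state dh/dt = 0:
Q_in = 0.01727 √h_ss ⇒ √h_ss = 0.02259/0.01727 = 1.30805.
h_ss = 1.30805² = 1.71099 m. (Since h₀ = 0.8598 m < h_ss, the level will rise toward this value.)

1.711 m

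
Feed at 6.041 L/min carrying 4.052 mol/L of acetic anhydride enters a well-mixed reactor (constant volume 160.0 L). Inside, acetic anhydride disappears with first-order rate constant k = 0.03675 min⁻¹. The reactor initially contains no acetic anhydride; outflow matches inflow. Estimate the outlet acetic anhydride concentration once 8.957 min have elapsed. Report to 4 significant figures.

0.9999 mol/L

V dC/dt = Q(C_in − C) − k V C.
dC/dt = (Q/V) C_in − (Q/V + k) C; effective rate a = Q/V + k = 0.0377563 + 0.03675 = 0.0745062 min⁻¹.
C_ss = Q C_in/(Q + kV) = 2.05336 mol/L; C(t) = C_ss + (C₀ − C_ss) e^(−a t).
C(8.957) = 2.05336 + (-2.05336)·e^(−0.0745062·8.957) = 2.05336 + (-2.05336)·0.513065 = 0.999854 mol/L.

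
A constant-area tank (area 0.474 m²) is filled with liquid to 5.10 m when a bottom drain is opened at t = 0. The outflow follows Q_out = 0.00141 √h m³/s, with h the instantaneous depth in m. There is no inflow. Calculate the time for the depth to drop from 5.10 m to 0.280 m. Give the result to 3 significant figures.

With no inflow, A dh/dt = −0.00141 √h.
∫ h^(−1/2) dh = −(0.00141/A) ∫ dt, giving 2√h = 2√h₀ − (0.00141/A) t.
t = 2A(√h₀ − √h)/0.00141 = 2·0.474·(√5.10 − √0.280)/0.00141
  = 0.94800 × (2.2583 − 0.52915) / 0.00141 = 1162.6 s.

1160 s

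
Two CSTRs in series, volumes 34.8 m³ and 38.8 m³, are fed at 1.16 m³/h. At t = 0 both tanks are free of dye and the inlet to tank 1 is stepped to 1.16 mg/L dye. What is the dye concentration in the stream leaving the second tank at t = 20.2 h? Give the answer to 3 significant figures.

Each tank obeys Vᵢ dCᵢ/dt = Q(Cᵢ₋₁ − Cᵢ), so τᵢ = Vᵢ/Q.
τ₁ = 34.8/1.16 = 30.000 h; τ₂ = 38.8/1.16 = 33.448 h.
Tank 1: C₁ = C_in(1 − e^(−t/τ₁)). Tank 2 (τ₁ ≠ τ₂): C₂ = C_in[1 − (τ₁ e^(−t/τ₁) − τ₂ e^(−t/τ₂))/(τ₁ − τ₂)].
At t = 20.2: e^(−t/τ₁) = 0.51001, e^(−t/τ₂) = 0.54667.
C₂ = 1.16·[1 − (30.000·0.51001 − 33.448·0.54667)/(-3.4483)] = 1.16·0.13439 = 0.15589 mg/L.

0.156 mg/L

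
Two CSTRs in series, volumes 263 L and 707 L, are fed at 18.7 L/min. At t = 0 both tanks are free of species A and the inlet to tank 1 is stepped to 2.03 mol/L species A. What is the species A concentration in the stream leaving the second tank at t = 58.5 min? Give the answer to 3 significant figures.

1.36 mol/L

Each tank obeys Vᵢ dCᵢ/dt = Q(Cᵢ₋₁ − Cᵢ), so τᵢ = Vᵢ/Q.
τ₁ = 263/18.7 = 14.064 min; τ₂ = 707/18.7 = 37.807 min.
Solving the cascade with C₁(0)=C₂(0)=0 gives C₂(t) = C_in[1 − (τ₁ e^(−t/τ₁) − τ₂ e^(−t/τ₂))/(τ₁ − τ₂)].
At t = 58.5: e^(−t/τ₁) = 0.015615, e^(−t/τ₂) = 0.21282.
C₂ = 2.03·[1 − (14.064·0.015615 − 37.807·0.21282)/(-23.743)] = 2.03·0.67037 = 1.3608 mol/L.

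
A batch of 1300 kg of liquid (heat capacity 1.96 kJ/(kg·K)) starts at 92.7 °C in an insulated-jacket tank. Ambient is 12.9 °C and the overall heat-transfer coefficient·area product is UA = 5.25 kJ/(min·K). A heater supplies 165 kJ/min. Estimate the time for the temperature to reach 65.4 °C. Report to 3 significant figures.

403 min

Unsteady energy balance on the tank contents: M c_p dT/dt = −UA(T − T_amb) + Q̇.
τ = M c_p/UA = 485.33 min; T_ss = T_amb + Q̇/UA = 12.9 + 165/5.25 = 44.329 °C.
T(t) = T_ss + (T₀ − T_ss)e^(−t/τ); set T = 65.4:
t = −τ ln[(T − T_ss)/(T₀ − T_ss)] = −485.33 · ln(0.43562) = 403.31 min.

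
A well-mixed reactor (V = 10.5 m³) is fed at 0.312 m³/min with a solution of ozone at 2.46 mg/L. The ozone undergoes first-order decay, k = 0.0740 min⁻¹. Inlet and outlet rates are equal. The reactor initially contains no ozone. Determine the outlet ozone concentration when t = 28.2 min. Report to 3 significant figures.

0.667 mg/L

Accumulation = in − out − consumed: V dC/dt = Q C_in − Q C − k V C.
dC/dt = (Q/V) C_in − (Q/V + k) C; effective rate a = Q/V + k = 0.029714 + 0.0740 = 0.10371 min⁻¹.
C_ss = Q C_in/(Q + kV) = 0.70479 mg/L; C(t) = C_ss + (C₀ − C_ss) e^(−a t).
C(28.2) = 0.70479 + (-0.70479)·e^(−0.10371·28.2) = 0.70479 + (-0.70479)·0.053678 = 0.66696 mg/L.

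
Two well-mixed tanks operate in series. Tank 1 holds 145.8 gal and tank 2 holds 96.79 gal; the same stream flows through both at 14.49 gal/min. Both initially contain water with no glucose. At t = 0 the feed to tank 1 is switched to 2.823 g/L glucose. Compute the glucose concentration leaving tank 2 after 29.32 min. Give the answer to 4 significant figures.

Each tank obeys Vᵢ dCᵢ/dt = Q(Cᵢ₋₁ − Cᵢ), so τᵢ = Vᵢ/Q.
τ₁ = 145.8/14.49 = 10.0621 min; τ₂ = 96.79/14.49 = 6.67978 min.
Solving the cascade with C₁(0)=C₂(0)=0 gives C₂(t) = C_in[1 − (τ₁ e^(−t/τ₁) − τ₂ e^(−t/τ₂))/(τ₁ − τ₂)].
At t = 29.32: e^(−t/τ₁) = 0.0542636, e^(−t/τ₂) = 0.0124086.
C₂ = 2.823·[1 − (10.0621·0.0542636 − 6.67978·0.0124086)/(3.38233)] = 2.823·0.863077 = 2.43647 g/L.

2.436 g/L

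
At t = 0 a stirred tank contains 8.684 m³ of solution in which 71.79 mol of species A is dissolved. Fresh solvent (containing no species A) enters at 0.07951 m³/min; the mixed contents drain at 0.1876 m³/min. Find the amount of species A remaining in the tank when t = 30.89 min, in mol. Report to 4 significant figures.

Total volume: dV/dt = Q_in − Q_out = -0.108090 m³/min, so V(t) = 8.684 − 0.108090 t and V(30.89) = 5.34510 m³.
Species balance (pure solvent in): dm/dt = −Q_out · m/V(t).
Separate: dm/m = −Q_out dt/V(t) ⇒ ln(m/m₀) = −(Q_out/(Q_in−Q_out)) ln(V/V₀).
m = m₀ (V₀/V)^(Q_out/(Q_in−Q_out)) = 71.79 × (8.684/5.34510)^(-1.73559) = 30.9217 mol.

30.92 mol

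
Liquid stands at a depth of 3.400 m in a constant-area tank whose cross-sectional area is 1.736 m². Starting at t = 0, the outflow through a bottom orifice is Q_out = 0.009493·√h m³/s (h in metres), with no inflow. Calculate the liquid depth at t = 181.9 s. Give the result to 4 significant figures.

1.813 m

A dh/dt = −Q_out = −0.009493 √h.
Separate and integrate: 2(√h − √h₀) = −(0.009493/A) t.
√h = √3.400 − 0.009493·181.9/(2·1.736) = 1.84391 − 0.497344 = 1.34657.
h = 1.34657² = 1.81324 m.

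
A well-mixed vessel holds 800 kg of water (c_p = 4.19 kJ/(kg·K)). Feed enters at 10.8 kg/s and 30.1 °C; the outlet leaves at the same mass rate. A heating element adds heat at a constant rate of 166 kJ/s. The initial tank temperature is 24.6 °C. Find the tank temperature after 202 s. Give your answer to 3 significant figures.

First-law balance (no shaft work): M c_p dT/dt = ṁ c_p (T_in − T) + 166.
Rearrange: dT/dt = (T_ss − T)/τ with τ = M/ṁ = 74.074 s and T_ss = T_in + Q̇/(ṁ c_p) = 33.768 °C.
Integrating: T(t) = T_ss + (T₀ − T_ss) e^(−t/τ).
T(202) = 33.768 + (-9.1683)·e^(−202/74.074) = 33.768 + (-9.1683)·0.065415 = 33.169 °C.

33.2 °C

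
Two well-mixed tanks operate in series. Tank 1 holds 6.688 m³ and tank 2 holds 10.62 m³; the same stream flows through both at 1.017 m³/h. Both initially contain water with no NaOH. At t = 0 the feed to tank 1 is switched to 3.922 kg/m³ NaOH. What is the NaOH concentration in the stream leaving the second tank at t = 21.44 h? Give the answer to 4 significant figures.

2.819 kg/m³

Time constants: τᵢ = Vᵢ/Q for each well-mixed tank.
τ₁ = 6.688/1.017 = 6.57620 h; τ₂ = 10.62/1.017 = 10.4425 h.
Tank 1: C₁ = C_in(1 − e^(−t/τ₁)). Tank 2 (τ₁ ≠ τ₂): C₂ = C_in[1 − (τ₁ e^(−t/τ₁) − τ₂ e^(−t/τ₂))/(τ₁ − τ₂)].
At t = 21.44: e^(−t/τ₁) = 0.0383792, e^(−t/τ₂) = 0.128330.
C₂ = 3.922·[1 − (6.57620·0.0383792 − 10.4425·0.128330)/(-3.86627)] = 3.922·0.718672 = 2.81863 kg/m³.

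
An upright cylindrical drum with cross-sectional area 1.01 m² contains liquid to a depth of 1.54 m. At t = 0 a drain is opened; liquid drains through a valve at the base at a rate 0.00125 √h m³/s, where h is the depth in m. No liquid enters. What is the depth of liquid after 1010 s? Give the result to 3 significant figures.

0.379 m

Volume balance on the tank: A dh/dt = −0.00125 √h.
∫ h^(−1/2) dh = −(0.00125/A) ∫ dt, giving 2√h = 2√h₀ − (0.00125/A) t.
√h = √1.54 − 0.00125·1010/(2·1.01) = 1.2410 − 0.62500 = 0.61597.
h = 0.61597² = 0.37942 m.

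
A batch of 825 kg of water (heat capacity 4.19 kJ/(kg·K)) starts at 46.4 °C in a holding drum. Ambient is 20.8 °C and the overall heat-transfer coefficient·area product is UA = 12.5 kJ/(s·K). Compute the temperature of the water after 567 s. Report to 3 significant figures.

24.1 °C

M c_p dT/dt = −UA(T − T_amb).
dT/dt = (T_ss − T)/τ with T_ss = T_amb = 20.800 °C, τ = M c_p/UA = 825·4.19/12.5 = 276.54 s.
Integrating: T(t) = T_ss + (T₀ − T_ss) e^(−t/τ).
T(567) = 20.800 + (25.600)·0.12869 = 24.095 °C.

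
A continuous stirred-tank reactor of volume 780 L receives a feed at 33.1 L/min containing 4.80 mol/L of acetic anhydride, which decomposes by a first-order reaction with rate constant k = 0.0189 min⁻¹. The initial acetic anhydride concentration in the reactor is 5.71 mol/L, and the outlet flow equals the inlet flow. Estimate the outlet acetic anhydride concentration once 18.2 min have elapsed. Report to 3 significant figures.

4.10 mol/L

Accumulation = in − out − consumed: V dC/dt = Q C_in − Q C − k V C.
This is linear with rate a = Q/V + k = 0.061336 min⁻¹.
C_ss = Q C_in/(Q + kV) = 3.3209 mol/L; C(t) = C_ss + (C₀ − C_ss) e^(−a t).
C(18.2) = 3.3209 + (2.3891)·e^(−0.061336·18.2) = 3.3209 + (2.3891)·0.32748 = 4.1033 mol/L.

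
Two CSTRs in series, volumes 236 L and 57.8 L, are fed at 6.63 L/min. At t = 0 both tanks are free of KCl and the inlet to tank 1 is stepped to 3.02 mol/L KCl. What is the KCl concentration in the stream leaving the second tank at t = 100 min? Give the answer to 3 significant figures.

2.78 mol/L

Species balance on tank i: dCᵢ/dt = (Cᵢ₋₁ − Cᵢ)/τᵢ with τᵢ = Vᵢ/Q.
τ₁ = 236/6.63 = 35.596 min; τ₂ = 57.8/6.63 = 8.7179 min.
Solving the cascade with C₁(0)=C₂(0)=0 gives C₂(t) = C_in[1 − (τ₁ e^(−t/τ₁) − τ₂ e^(−t/τ₂))/(τ₁ − τ₂)].
At t = 100: e^(−t/τ₁) = 0.060246, e^(−t/τ₂) = 1.0432e-05.
C₂ = 3.02·[1 − (35.596·0.060246 − 8.7179·1.0432e-05)/(26.878)] = 3.02·0.92022 = 2.7791 mol/L.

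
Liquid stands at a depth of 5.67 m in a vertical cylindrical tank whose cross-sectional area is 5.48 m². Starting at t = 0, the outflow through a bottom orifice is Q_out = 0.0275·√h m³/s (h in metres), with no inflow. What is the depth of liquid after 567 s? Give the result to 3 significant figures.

0.919 m

A dh/dt = −Q_out = −0.0275 √h.
This is separable: 2 d(√h)/dt = −0.0275/A, so √h = √h₀ − (0.0275/(2A)) t.
√h = √5.67 − 0.0275·567/(2·5.48) = 2.3812 − 1.4227 = 0.95850.
h = 0.95850² = 0.91873 m.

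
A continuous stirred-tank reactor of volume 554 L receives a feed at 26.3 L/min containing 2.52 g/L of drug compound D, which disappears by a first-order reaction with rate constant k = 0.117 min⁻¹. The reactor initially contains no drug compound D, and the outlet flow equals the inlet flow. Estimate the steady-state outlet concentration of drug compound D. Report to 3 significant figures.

0.727 g/L

Accumulation = in − out − consumed: V dC/dt = Q C_in − Q C − k V C.
At steady state: 0 = Q C_in − (Q + kV) C_ss, so C_ss = Q C_in/(Q + kV).
C_ss = 26.3·2.52/(26.3 + 0.117·554) = 66.276/91.118 = 0.72736 g/L.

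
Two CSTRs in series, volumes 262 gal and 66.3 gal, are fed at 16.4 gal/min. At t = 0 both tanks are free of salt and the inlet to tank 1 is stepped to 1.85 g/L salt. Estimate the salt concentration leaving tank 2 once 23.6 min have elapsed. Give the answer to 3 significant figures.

1.29 g/L

Species balance on tank i: dCᵢ/dt = (Cᵢ₋₁ − Cᵢ)/τᵢ with τᵢ = Vᵢ/Q.
τ₁ = 262/16.4 = 15.976 min; τ₂ = 66.3/16.4 = 4.0427 min.
Solving the cascade with C₁(0)=C₂(0)=0 gives C₂(t) = C_in[1 − (τ₁ e^(−t/τ₁) − τ₂ e^(−t/τ₂))/(τ₁ − τ₂)].
At t = 23.6: e^(−t/τ₁) = 0.22826, e^(−t/τ₂) = 0.0029155.
C₂ = 1.85·[1 − (15.976·0.22826 − 4.0427·0.0029155)/(11.933)] = 1.85·0.69539 = 1.2865 g/L.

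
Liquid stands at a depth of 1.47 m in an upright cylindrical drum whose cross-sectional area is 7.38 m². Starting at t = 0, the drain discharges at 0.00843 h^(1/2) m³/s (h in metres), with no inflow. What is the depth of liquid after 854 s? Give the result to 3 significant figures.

0.525 m

A dh/dt = −Q_out = −0.00843 √h.
This is separable: 2 d(√h)/dt = −0.00843/A, so √h = √h₀ − (0.00843/(2A)) t.
√h = √1.47 − 0.00843·854/(2·7.38) = 1.2124 − 0.48775 = 0.72468.
h = 0.72468² = 0.52517 m.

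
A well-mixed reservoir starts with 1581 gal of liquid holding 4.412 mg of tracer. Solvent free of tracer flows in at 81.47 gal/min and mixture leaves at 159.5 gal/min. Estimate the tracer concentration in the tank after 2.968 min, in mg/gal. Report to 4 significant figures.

0.002365 mg/gal

Total volume: dV/dt = Q_in − Q_out = -78.0300 gal/min, so V(t) = 1581 − 78.0300 t and V(2.968) = 1349.41 gal.
Species balance (pure solvent in): dm/dt = −Q_out · m/V(t).
dm/m = −Q_out dt/(V₀ − 78.0300 t); integrating gives ln(m/m₀) = −(Q_out/(Q_in−Q_out)) ln(V/V₀).
m = m₀ (V₀/V)^(Q_out/(Q_in−Q_out)) = 4.412 × (1581/1349.41)^(-2.04409) = 3.19172 mg.
C = m/V = 3.19172/1349.41 = 0.00236528 mg/gal.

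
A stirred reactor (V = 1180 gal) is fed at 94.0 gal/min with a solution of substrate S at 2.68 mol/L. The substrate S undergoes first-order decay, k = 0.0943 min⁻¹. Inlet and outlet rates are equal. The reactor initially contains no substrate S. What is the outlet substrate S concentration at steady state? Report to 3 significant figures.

Species balance: V dC/dt = Q C_in − Q C − k V C.
At steady state: 0 = Q C_in − (Q + kV) C_ss, so C_ss = Q C_in/(Q + kV).
C_ss = 94.0·2.68/(94.0 + 0.0943·1180) = 251.92/205.27 = 1.2272 mol/L.

1.23 mol/L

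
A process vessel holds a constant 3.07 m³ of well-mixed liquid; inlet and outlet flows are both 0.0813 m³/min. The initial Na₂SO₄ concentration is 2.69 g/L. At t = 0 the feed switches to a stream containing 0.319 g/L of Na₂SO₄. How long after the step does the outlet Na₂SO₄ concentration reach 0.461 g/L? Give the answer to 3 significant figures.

106 min

Accumulation = in − out for the solute gives V dC/dt = Q(C_in − C), so τ = V/Q = 37.761 min.
C(t) = C_in + (C₀ − C_in) e^(−t/τ). Set C = 0.461 and solve for t:
e^(−t/τ) = (C − C_in)/(C₀ − C_in) = (0.461 − 0.319)/(2.69 − 0.319) = 0.059890
t = −τ ln(…) = 37.761 × 2.8152 = 106.31 min.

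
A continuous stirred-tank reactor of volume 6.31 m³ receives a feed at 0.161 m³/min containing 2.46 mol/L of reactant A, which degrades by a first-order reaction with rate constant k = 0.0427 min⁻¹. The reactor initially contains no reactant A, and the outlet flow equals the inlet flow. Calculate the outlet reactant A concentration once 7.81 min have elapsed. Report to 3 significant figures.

0.380 mol/L

V dC/dt = Q(C_in − C) − k V C.
This is linear with rate a = Q/V + k = 0.068215 min⁻¹.
C_ss = Q C_in/(Q + kV) = 0.92013 mol/L; C(t) = C_ss + (C₀ − C_ss) e^(−a t).
C(7.81) = 0.92013 + (-0.92013)·e^(−0.068215·7.81) = 0.92013 + (-0.92013)·0.58698 = 0.38003 mol/L.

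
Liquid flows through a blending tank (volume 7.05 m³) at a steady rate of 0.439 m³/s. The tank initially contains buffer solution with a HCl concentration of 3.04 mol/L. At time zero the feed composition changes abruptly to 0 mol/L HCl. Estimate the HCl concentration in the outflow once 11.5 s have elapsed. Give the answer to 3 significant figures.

1.49 mol/L

Unsteady species balance (constant V, well mixed): V dC/dt = Q(C_in − C).
Rewrite as dC/dt + C/τ = C_in/τ, τ = V/Q = 16.059 s.
Integrating: C(t) = C_in + (C₀ − C_in) e^(−t/τ).
C(11.5) = 0 + (3.04 − 0)·e^(−11.5/16.059) = 0 + (3.0400)·0.48865 = 1.4855 mol/L.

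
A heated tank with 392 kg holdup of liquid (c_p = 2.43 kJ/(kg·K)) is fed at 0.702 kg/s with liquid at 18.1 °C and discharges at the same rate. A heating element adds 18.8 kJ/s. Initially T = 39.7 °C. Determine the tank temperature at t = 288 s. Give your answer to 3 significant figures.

35.4 °C

Unsteady energy balance on the tank contents: M c_p dT/dt = ṁ c_p (T_in − T) + 18.8.
τ = M/ṁ = 558.40 s; T_ss = T_in + Q̇/(ṁ c_p) = 18.1 + 18.8/(0.702·2.43) = 29.121 °C.
Solution: T(t) = T_ss + (T₀ − T_ss) e^(−t/τ).
T(288) = 29.121 + (10.579)·e^(−288/558.40) = 29.121 + (10.579)·0.59705 = 35.437 °C.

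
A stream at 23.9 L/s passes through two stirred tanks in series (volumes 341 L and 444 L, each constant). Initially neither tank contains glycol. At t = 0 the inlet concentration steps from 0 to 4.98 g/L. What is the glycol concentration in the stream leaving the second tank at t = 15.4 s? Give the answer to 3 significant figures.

1.21 g/L

Each tank obeys Vᵢ dCᵢ/dt = Q(Cᵢ₋₁ − Cᵢ), so τᵢ = Vᵢ/Q.
τ₁ = 341/23.9 = 14.268 s; τ₂ = 444/23.9 = 18.577 s.
Solving the cascade with C₁(0)=C₂(0)=0 gives C₂(t) = C_in[1 − (τ₁ e^(−t/τ₁) − τ₂ e^(−t/τ₂))/(τ₁ − τ₂)].
At t = 15.4: e^(−t/τ₁) = 0.33981, e^(−t/τ₂) = 0.43650.
C₂ = 4.98·[1 − (14.268·0.33981 − 18.577·0.43650)/(-4.3096)] = 4.98·0.24340 = 1.2121 g/L.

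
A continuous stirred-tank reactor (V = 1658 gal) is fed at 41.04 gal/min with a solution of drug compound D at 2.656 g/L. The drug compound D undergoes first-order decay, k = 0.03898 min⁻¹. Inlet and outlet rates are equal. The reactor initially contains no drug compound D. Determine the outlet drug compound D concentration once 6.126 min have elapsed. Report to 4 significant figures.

0.3334 g/L

Accumulation = in − out − consumed: V dC/dt = Q C_in − Q C − k V C.
This is linear with rate a = Q/V + k = 0.0637327 min⁻¹.
C_ss = Q C_in/(Q + kV) = 1.03155 g/L; C(t) = C_ss + (C₀ − C_ss) e^(−a t).
C(6.126) = 1.03155 + (-1.03155)·e^(−0.0637327·6.126) = 1.03155 + (-1.03155)·0.676768 = 0.333428 g/L.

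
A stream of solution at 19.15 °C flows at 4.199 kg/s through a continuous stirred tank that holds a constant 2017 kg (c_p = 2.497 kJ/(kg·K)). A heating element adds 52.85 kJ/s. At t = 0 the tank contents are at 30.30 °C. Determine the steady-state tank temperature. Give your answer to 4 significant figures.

M c_p dT/dt = ṁ c_p (T_in − T) + Q̇.
At steady state dT/dt = 0 ⇒ T_ss = T_in + Q̇/(ṁ c_p) = 19.15 + 52.85/(4.199·2.497) = 24.1906 °C.

24.19 °C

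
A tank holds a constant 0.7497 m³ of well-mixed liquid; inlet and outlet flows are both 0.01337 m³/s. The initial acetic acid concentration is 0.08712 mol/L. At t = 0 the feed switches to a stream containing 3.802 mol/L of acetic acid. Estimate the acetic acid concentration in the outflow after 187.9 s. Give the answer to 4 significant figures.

3.672 mol/L

Mass balance on the solute (V constant): V dC/dt = Q(C_in − C).
Time constant τ = V/Q = 0.7497/0.01337 = 56.0733 s.
C approaches C_in exponentially: C(t) = C_in + (C₀ − C_in) e^(−t/τ).
C(187.9) = 3.802 + (0.08712 − 3.802)·e^(−187.9/56.0733) = 3.802 + (-3.71488)·0.0350503 = 3.67179 mol/L.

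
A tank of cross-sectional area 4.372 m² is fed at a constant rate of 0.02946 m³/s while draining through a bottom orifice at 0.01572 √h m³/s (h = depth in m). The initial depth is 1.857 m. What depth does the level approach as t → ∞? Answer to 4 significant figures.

3.512 m

A dh/dt = Q_in − 0.01572 √h. Steady state requires inflow = outflow:
Q_in = 0.01572 √h_ss ⇒ √h_ss = 0.02946/0.01572 = 1.87405.
h_ss = 1.87405² = 3.51205 m. (Since h₀ = 1.857 m < h_ss, the level will rise toward this value.)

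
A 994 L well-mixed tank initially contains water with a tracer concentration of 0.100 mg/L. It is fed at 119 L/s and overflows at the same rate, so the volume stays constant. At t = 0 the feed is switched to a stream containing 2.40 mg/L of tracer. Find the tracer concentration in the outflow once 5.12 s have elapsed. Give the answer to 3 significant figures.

1.15 mg/L

Species balance on the tank: V dC/dt = Q(C_in − C).
So dC/dt = (C_in − C)/τ with τ = V/Q = 994/119 = 8.3529 s.
C approaches C_in exponentially: C(t) = C_in + (C₀ − C_in) e^(−t/τ).
C(5.12) = 2.40 + (0.100 − 2.40)·e^(−5.12/8.3529) = 2.40 + (-2.3000)·0.54175 = 1.1540 mg/L.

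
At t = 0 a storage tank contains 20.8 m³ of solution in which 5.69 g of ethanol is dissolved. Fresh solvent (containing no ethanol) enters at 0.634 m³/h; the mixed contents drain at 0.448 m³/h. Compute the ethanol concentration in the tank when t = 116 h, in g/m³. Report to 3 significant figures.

Let m(t) be the amount of ethanol. Volume: V(t) = V₀ + (Q_in − Q_out) t = 20.8 + 0.18600 t; V(116) = 42.376 m³.
Species balance (pure solvent in): dm/dt = −Q_out · m/V(t).
Separate: dm/m = −Q_out dt/V(t) ⇒ ln(m/m₀) = −(Q_out/(Q_in−Q_out)) ln(V/V₀).
m = m₀ (V₀/V)^(Q_out/(Q_in−Q_out)) = 5.69 × (20.8/42.376)^(2.4086) = 1.0250 g.
C = m/V = 1.0250/42.376 = 0.024188 g/m³.

0.0242 g/m³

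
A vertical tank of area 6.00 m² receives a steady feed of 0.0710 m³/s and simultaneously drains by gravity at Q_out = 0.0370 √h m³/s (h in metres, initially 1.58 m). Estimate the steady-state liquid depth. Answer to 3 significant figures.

3.68 m

Unsteady balance on liquid volume: A dh/dt = Q_in − 0.0370 √h. At steady state dh/dt = 0:
Q_in = 0.0370 √h_ss ⇒ √h_ss = 0.0710/0.0370 = 1.9189.
h_ss = 1.9189² = 3.6822 m. (Since h₀ = 1.58 m < h_ss, the level will rise toward this value.)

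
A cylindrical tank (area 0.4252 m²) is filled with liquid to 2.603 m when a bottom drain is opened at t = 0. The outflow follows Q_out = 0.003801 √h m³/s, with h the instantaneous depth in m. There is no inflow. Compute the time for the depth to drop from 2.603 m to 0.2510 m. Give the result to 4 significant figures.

248.9 s

With no inflow, A dh/dt = −0.003801 √h.
Separate and integrate: 2(√h − √h₀) = −(0.003801/A) t.
t = 2A(√h₀ − √h)/0.003801 = 2·0.4252·(√2.603 − √0.2510)/0.003801
  = 0.850400 × (1.61338 − 0.500999) / 0.003801 = 248.874 s.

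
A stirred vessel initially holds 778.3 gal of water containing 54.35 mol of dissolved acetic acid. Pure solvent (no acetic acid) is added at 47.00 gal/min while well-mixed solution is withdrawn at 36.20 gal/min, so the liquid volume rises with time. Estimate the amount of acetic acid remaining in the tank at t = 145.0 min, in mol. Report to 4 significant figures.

1.349 mol

Total volume: dV/dt = Q_in − Q_out = 10.8000 gal/min, so V(t) = 778.3 + 10.8000 t and V(145.0) = 2344.30 gal.
No acetic acid enters, so dm/dt = −Q_out · (m/V).
dm/m = −Q_out dt/(V₀ + 10.8000 t); integrating gives ln(m/m₀) = −(Q_out/(Q_in−Q_out)) ln(V/V₀).
m = m₀ (V₀/V)^(Q_out/(Q_in−Q_out)) = 54.35 × (778.3/2344.30)^(3.35185) = 1.34931 mol.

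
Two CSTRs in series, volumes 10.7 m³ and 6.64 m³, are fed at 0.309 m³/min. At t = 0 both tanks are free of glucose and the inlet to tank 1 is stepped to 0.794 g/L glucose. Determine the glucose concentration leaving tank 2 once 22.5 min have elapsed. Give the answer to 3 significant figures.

Time constants: τᵢ = Vᵢ/Q for each well-mixed tank.
τ₁ = 10.7/0.309 = 34.628 min; τ₂ = 6.64/0.309 = 21.489 min.
Solving the cascade with C₁(0)=C₂(0)=0 gives C₂(t) = C_in[1 − (τ₁ e^(−t/τ₁) − τ₂ e^(−t/τ₂))/(τ₁ − τ₂)].
At t = 22.5: e^(−t/τ₁) = 0.52217, e^(−t/τ₂) = 0.35097.
C₂ = 0.794·[1 − (34.628·0.52217 − 21.489·0.35097)/(13.139)] = 0.794·0.19784 = 0.15708 g/L.

0.157 g/L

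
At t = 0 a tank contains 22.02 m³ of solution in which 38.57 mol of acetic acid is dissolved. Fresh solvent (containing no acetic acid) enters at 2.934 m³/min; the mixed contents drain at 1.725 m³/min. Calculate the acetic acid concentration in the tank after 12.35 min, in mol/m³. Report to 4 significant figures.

Total volume: dV/dt = Q_in − Q_out = 1.20900 m³/min, so V(t) = 22.02 + 1.20900 t and V(12.35) = 36.9511 m³.
Species balance (pure solvent in): dm/dt = −Q_out · m/V(t).
Separate: dm/m = −Q_out dt/V(t) ⇒ ln(m/m₀) = −(Q_out/(Q_in−Q_out)) ln(V/V₀).
m = m₀ (V₀/V)^(Q_out/(Q_in−Q_out)) = 38.57 × (22.02/36.9511)^(1.42680) = 18.4285 mol.
C = m/V = 18.4285/36.9511 = 0.498726 mol/m³.

0.4987 mol/m³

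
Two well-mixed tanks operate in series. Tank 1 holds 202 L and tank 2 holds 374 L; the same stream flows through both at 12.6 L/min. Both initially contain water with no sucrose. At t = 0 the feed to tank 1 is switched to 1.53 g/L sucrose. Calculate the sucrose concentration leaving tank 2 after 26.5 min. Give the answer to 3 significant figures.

Time constants: τᵢ = Vᵢ/Q for each well-mixed tank.
τ₁ = 202/12.6 = 16.032 min; τ₂ = 374/12.6 = 29.683 min.
Solving the cascade with C₁(0)=C₂(0)=0 gives C₂(t) = C_in[1 − (τ₁ e^(−t/τ₁) − τ₂ e^(−t/τ₂))/(τ₁ − τ₂)].
At t = 26.5: e^(−t/τ₁) = 0.19148, e^(−t/τ₂) = 0.40952.
C₂ = 1.53·[1 − (16.032·0.19148 − 29.683·0.40952)/(-13.651)] = 1.53·0.33442 = 0.51166 g/L.

0.512 g/L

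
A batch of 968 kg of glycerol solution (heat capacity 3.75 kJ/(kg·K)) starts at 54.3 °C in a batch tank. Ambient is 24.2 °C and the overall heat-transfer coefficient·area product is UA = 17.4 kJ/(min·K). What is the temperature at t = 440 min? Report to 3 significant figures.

M c_p dT/dt = −UA(T − T_amb).
dT/dt = (T_ss − T)/τ with T_ss = T_amb = 24.200 °C, τ = M c_p/UA = 968·3.75/17.4 = 208.62 min.
Integrating: T(t) = T_ss + (T₀ − T_ss) e^(−t/τ).
T(440) = 24.200 + (30.100)·0.12135 = 27.853 °C.

27.9 °C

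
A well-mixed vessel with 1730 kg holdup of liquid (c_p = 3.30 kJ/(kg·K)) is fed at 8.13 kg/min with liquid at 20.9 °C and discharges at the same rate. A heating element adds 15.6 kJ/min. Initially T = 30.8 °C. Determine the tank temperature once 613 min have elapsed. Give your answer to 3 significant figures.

M c_p dT/dt = ṁ c_p (T_in − T) + Q̇.
Rearrange: dT/dt = (T_ss − T)/τ with τ = M/ṁ = 212.79 min and T_ss = T_in + Q̇/(ṁ c_p) = 21.481 °C.
This is linear first-order; T(t) = T_ss + (T₀ − T_ss) e^(−t/τ).
T(613) = 21.481 + (9.3185)·e^(−613/212.79) = 21.481 + (9.3185)·0.056093 = 22.004 °C.

22.0 °C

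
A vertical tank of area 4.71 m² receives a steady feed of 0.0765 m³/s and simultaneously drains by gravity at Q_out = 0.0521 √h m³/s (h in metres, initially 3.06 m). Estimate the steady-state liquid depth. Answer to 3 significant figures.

A dh/dt = Q_in − 0.0521 √h. Steady state requires inflow = outflow:
Q_in = 0.0521 √h_ss ⇒ √h_ss = 0.0765/0.0521 = 1.4683.
h_ss = 1.4683² = 2.1560 m. (Since h₀ = 3.06 m > h_ss, the level will fall toward this value.)

2.16 m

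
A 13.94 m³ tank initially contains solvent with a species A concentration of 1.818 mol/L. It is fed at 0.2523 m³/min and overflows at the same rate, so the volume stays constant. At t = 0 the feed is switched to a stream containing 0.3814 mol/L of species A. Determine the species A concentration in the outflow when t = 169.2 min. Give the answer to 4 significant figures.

0.4486 mol/L

Mass balance on the solute (V constant): V dC/dt = Q(C_in − C).
So dC/dt = (C_in − C)/τ with τ = V/Q = 13.94/0.2523 = 55.2517 min.
Integrating: C(t) = C_in + (C₀ − C_in) e^(−t/τ).
C(169.2) = 0.3814 + (1.818 − 0.3814)·e^(−169.2/55.2517) = 0.3814 + (1.43660)·0.0467776 = 0.448601 mol/L.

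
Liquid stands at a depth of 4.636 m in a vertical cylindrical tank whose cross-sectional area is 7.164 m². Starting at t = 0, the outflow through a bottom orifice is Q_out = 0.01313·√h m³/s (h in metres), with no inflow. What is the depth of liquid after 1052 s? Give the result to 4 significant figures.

1.414 m

Accumulation of liquid (constant cross-section A): A dh/dt = −0.01313 √h.
This is separable: 2 d(√h)/dt = −0.01313/A, so √h = √h₀ − (0.01313/(2A)) t.
√h = √4.636 − 0.01313·1052/(2·7.164) = 2.15314 − 0.964040 = 1.18910.
h = 1.18910² = 1.41395 m.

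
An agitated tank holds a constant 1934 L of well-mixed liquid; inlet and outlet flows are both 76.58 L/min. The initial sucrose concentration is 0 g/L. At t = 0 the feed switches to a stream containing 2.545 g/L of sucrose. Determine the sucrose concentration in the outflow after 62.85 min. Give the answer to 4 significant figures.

Transient balance on the dissolved component: V dC/dt = Q(C_in − C).
Rewrite as dC/dt + C/τ = C_in/τ, τ = V/Q = 25.2546 min.
C approaches C_in exponentially: C(t) = C_in + (C₀ − C_in) e^(−t/τ).
C(62.85) = 2.545 + (0 − 2.545)·e^(−62.85/25.2546) = 2.545 + (-2.54500)·0.0830218 = 2.33371 g/L.

2.334 g/L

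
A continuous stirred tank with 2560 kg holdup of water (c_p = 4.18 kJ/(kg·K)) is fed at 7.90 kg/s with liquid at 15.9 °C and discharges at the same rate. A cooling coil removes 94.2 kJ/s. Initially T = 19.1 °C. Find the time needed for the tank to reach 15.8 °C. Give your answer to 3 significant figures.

255 s

First-law balance (no shaft work): M c_p dT/dt = ṁ c_p (T_in − T) − 94.2.
τ = M/ṁ = 324.05 s; T_ss = T_in − Q̇/(ṁ c_p) = 13.047 °C.
T(t) = T_ss + (T₀ − T_ss) e^(−t/τ). Set T = 15.8:
e^(−t/τ) = (15.8 − 13.047)/(19.1 − 13.047) = 0.45478
t = −324.05 · ln(0.45478) = 255.33 s.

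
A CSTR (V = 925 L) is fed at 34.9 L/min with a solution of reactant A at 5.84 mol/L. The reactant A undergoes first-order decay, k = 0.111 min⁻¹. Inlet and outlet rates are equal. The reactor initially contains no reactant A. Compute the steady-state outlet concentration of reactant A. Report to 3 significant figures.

1.48 mol/L

V dC/dt = Q(C_in − C) − k V C.
At steady state: 0 = Q C_in − (Q + kV) C_ss, so C_ss = Q C_in/(Q + kV).
C_ss = 34.9·5.84/(34.9 + 0.111·925) = 203.82/137.57 = 1.4815 mol/L.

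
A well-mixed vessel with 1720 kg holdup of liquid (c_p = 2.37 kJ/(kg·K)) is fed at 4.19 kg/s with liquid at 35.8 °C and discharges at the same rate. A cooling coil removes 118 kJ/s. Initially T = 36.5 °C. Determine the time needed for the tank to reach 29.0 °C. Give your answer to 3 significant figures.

M c_p dT/dt = ṁ c_p (T_in − T) − Q̇.
τ = M/ṁ = 410.50 s; T_ss = T_in − Q̇/(ṁ c_p) = 23.917 °C.
T(t) = T_ss + (T₀ − T_ss) e^(−t/τ). Set T = 29.0:
e^(−t/τ) = (29.0 − 23.917)/(36.5 − 23.917) = 0.40395
t = −410.50 · ln(0.40395) = 372.11 s.

372 s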